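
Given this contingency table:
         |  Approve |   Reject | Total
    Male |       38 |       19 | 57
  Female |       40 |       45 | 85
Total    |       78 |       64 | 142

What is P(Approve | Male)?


P(Approve | Male) = 38/(38+19) = 38/57 = 2/3

P(Approve|Male) = 2/3 ≈ 66.67%


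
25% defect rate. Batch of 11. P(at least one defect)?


P(all good) = (3/4)^11 = 177147/4194304
P(≥1 defect) = 4017157/4194304

P = 4017157/4194304 ≈ 95.78%


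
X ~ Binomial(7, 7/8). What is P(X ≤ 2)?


P(X ≤ 2) = Σ P(X=i) for i=0..2
P(X=0) = 1/2097152
P(X=1) = 49/2097152
P(X=2) = 1029/2097152
Sum = 1079/2097152

P(X ≤ 2) = 1079/2097152 ≈ 0.05%


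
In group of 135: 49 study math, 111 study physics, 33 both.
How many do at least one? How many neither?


|A∪B| = 49+111-33 = 127
Neither = 135-127 = 8

At least one: 127; Neither: 8


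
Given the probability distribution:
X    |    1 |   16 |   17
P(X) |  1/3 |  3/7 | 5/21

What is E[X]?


E[X] = Σ x·P(X=x)
= (1)×(1/3) + (16)×(3/7) + (17)×(5/21)
= 236/21

E[X] = 236/21


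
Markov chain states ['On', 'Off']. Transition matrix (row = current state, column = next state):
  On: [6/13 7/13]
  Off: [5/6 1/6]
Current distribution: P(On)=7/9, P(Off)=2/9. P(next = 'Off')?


P(next=Off) = Σᵢ P(now=i)×P(i→Off)
= 7/9×7/13 + 2/9×1/6
= 49/117 + 1/27 = 160/351

P = 160/351 ≈ 0.4558


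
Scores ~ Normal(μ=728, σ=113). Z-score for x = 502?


z = (x - μ)/σ = (502 - 728)/113 = -2.0

z = -2.0


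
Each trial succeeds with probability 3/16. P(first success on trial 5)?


Geometric: P(X=5) = (1-p)^(k-1)×p = (13/16)^4×3/16 = 85683/1048576

P(X=5) = 85683/1048576 ≈ 8.17%


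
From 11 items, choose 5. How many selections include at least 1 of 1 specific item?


Complement: C(11,5) - C(10,5) = 462 - 252 = 210

210


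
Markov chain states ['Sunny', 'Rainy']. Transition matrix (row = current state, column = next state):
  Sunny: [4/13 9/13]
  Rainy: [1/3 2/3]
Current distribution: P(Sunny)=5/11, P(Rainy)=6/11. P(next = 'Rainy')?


P(next=Rainy) = Σᵢ P(now=i)×P(i→Rainy)
= 5/11×9/13 + 6/11×2/3
= 45/143 + 4/11 = 97/143

P = 97/143 ≈ 0.6783


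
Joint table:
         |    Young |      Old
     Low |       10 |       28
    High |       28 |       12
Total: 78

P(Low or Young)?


P(Low∨Young) = P(Low) + P(Young) - P(Low∧Young)
= (38 + 38 - 10)/78 = 66/78 = 11/13

P = 11/13 ≈ 84.62%


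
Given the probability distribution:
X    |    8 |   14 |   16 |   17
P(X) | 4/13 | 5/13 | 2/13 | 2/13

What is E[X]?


E[X] = Σ x·P(X=x)
= (8)×(4/13) + (14)×(5/13) + (16)×(2/13) + (17)×(2/13)
= 168/13

E[X] = 168/13


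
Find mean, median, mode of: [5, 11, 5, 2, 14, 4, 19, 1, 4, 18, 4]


Sorted: [1, 2, 4, 4, 4, 5, 5, 11, 14, 18, 19]
Mean = 87/11
Median = 5
Freq: {5: 2, 11: 1, 2: 1, 14: 1, 4: 3, 19: 1, 1: 1, 18: 1}
Mode: [4]

Mean=87/11, Median=5, Mode=4


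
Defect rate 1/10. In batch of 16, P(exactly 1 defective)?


Binomial: P(X=1) = C(16,1)×p^1×(1-p)^15
= 16 × 1/10 × 205891132094649/1000000000000000 = 205891132094649/625000000000000

P(X=1) = 205891132094649/625000000000000 ≈ 32.94%


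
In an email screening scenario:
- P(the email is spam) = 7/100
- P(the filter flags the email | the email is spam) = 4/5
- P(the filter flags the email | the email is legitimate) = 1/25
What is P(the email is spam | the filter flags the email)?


Using Bayes' theorem:
P(A|B) = P(B|A)·P(A) / P(B)

P(the filter flags the email) = 4/5 × 7/100 + 1/25 × 93/100
= 7/125 + 93/2500 = 233/2500

P(the email is spam|the filter flags the email) = (7/125) / (233/2500) = 140/233

P(the email is spam|the filter flags the email) = 140/233 ≈ 60.09%


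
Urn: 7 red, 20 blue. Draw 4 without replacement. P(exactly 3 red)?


Hypergeometric: C(7,3)×C(20,1)/C(27,4)
= 35×20/17550 = 14/351

P(X=3) = 14/351 ≈ 3.99%


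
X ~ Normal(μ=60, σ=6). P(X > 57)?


z = (57-60)/6 = -0.5
P(X > 57) = 1 - P(Z ≤ -0.5) = 1 - 0.3085 = 0.6915

P(X > 57) ≈ 0.6915


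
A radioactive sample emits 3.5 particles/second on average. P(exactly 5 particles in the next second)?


Poisson(λ=3.5): P(X=5) = e^(-λ)×λ^k/k!
= e^(-3.5) × 3.5^5 / 5!
≈ 0.03019738342 × 525.21875 / 120 ≈ 0.132169

P(X=5) ≈ 0.132169 ≈ 13.22%


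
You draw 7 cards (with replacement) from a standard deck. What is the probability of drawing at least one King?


P(not a King) = 48/52 = 12/13
P(none in 7 draws) = (12/13)^7 = 35831808/62748517
P(≥1 King) = 1 - 35831808/62748517 = 26916709/62748517

P = 26916709/62748517 ≈ 42.90%


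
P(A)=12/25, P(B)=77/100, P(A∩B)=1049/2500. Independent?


P(A)×P(B) = 231/625
P(A∩B) = 1049/2500
Not equal → NOT independent

No, not independent


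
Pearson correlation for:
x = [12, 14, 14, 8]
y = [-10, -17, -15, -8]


n=4, Σx=48, Σy=-50, Σxy=-632, Σx²=600, Σy²=678
r = (4×(-632) - 48×(-50))/√((4×600 - 48²)(4×678 - (-50)²))
= -128/√(96×212) = -128/√20352 ≈ -128/142.6604 ≈ -0.8972

r ≈ -0.8972


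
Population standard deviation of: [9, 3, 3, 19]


Mean = 34/4 = 17/2
  (9-17/2)²=1/4
  (3-17/2)²=121/4
  (3-17/2)²=121/4
  (19-17/2)²=441/4
Σ(x-μ)² = 171
σ² = 171/4

σ = √(171/4) ≈ 6.5383


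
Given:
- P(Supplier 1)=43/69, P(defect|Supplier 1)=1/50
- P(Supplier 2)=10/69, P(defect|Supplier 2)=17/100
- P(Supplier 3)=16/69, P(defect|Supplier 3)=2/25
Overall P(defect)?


P(B) = Σ P(B|Aᵢ)×P(Aᵢ)
  1/50×43/69 = 43/3450
  17/100×10/69 = 17/690
  2/25×16/69 = 32/1725
Sum = 32/575

P(defect) = 32/575 ≈ 5.57%


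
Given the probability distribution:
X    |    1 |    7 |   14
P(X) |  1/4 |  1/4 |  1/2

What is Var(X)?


E[X] = 9
E[X²] = 221/2
Var(X) = E[X²] - (E[X])² = 221/2 - 81 = 59/2

Var(X) = 59/2 ≈ 29.5000


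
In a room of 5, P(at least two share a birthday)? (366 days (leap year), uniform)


P(all different) = Π(366-i)/366 for i=0..4
= 0.972938
P(match) = 1 - 0.972938 = 0.027062

P ≈ 0.0271 ≈ 2.71%


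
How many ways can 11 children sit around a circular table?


Circular arrangements of 11 distinct objects: fix one position to break rotational symmetry.
(n-1)! = 10! = 3628800

3628800


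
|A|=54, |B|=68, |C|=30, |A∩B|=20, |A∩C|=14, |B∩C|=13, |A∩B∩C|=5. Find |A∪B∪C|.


|A∪B∪C| = 54+68+30-20-14-13+5 = 110

|A∪B∪C| = 110


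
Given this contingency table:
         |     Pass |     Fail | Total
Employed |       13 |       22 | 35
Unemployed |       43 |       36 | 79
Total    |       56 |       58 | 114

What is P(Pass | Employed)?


P(Pass | Employed) = 13/(13+22) = 13/35

P(Pass|Employed) = 13/35 ≈ 37.14%


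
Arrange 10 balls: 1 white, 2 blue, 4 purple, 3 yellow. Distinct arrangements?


10!/(1!×2!×4!×3!) = 12600

12600


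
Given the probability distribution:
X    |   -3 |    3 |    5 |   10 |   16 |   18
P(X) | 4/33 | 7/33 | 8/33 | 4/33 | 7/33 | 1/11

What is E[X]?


E[X] = Σ x·P(X=x)
= (-3)×(4/33) + (3)×(7/33) + (5)×(8/33) + (10)×(4/33) + (16)×(7/33) + (18)×(1/11)
= 85/11

E[X] = 85/11


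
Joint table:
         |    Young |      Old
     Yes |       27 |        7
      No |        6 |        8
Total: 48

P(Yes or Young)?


P(Yes∨Young) = P(Yes) + P(Young) - P(Yes∧Young)
= (34 + 33 - 27)/48 = 40/48 = 5/6

P = 5/6 ≈ 83.33%


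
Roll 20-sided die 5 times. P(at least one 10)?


P(no 10)^5 = (19/20)^5 = 2476099/3200000
P(≥1) = 1 - 2476099/3200000 = 723901/3200000

P = 723901/3200000 ≈ 22.62%


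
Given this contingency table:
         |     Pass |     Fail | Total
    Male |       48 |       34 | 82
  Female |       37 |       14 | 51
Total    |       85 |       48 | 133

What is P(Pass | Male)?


P(Pass | Male) = 48/(48+34) = 48/82 = 24/41

P(Pass|Male) = 24/41 ≈ 58.54%


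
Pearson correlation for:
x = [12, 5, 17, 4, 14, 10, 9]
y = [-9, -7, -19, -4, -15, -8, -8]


n=7, Σx=71, Σy=-70, Σxy=-844, Σx²=851, Σy²=860
r = (7×(-844) - 71×(-70))/√((7×851 - 71²)(7×860 - (-70)²))
= -938/√(916×1120) = -938/√1025920 ≈ -938/1012.8771 ≈ -0.9261

r ≈ -0.9261


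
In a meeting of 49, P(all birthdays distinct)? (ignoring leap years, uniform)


P(all different) = Π(365-i)/365 for i=0..48
= (365/365)×(364/365)×...×(317/365)
= 0.034220

P ≈ 0.0342 ≈ 3.42%


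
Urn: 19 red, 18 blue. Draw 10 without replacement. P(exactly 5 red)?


Hypergeometric: C(19,5)×C(18,5)/C(37,10)
= 11628×8568/348330136 = 104652/365893

P(X=5) = 104652/365893 ≈ 28.60%


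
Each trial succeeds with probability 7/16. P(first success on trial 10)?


Geometric: P(X=10) = (1-p)^(k-1)×p = (9/16)^9×7/16 = 2711943423/1099511627776

P(X=10) = 2711943423/1099511627776 ≈ 0.25%


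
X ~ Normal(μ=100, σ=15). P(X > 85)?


z = (85-100)/15 = -1.0
P(X > 85) = 1 - P(Z ≤ -1.0) = 1 - 0.1587 = 0.8413

P(X > 85) ≈ 0.8413


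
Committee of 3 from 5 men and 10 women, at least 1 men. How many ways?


Count by #men:
  1M,2W: C(5,1)×C(10,2)=225
  2M,1W: C(5,2)×C(10,1)=100
  3M,0W: C(5,3)×C(10,0)=10
Total = 335

335


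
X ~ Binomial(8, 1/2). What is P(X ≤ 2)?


P(X ≤ 2) = Σ P(X=i) for i=0..2
P(X=0) = 1/256
P(X=1) = 1/32
P(X=2) = 7/64
Sum = 37/256

P(X ≤ 2) = 37/256 ≈ 14.45%


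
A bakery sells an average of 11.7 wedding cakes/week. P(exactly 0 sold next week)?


Poisson(λ=11.7): P(X=0) = e^(-λ)×λ^k/k!
= e^(-11.7) × 11.7^0 / 0!
≈ 8.293819161e-06 × 1 / 1 ≈ 0.000008

P(X=0) ≈ 0.000008 ≈ 0.00%


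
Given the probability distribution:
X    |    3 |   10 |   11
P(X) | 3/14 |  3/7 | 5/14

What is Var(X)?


E[X] = 62/7
E[X²] = 88
Var(X) = E[X²] - (E[X])² = 88 - 3844/49 = 468/49

Var(X) = 468/49 ≈ 9.5510


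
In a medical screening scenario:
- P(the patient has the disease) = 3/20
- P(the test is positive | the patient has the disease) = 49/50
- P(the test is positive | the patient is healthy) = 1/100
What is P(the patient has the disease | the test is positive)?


Using Bayes' theorem:
P(A|B) = P(B|A)·P(A) / P(B)

P(the test is positive) = 49/50 × 3/20 + 1/100 × 17/20
= 147/1000 + 17/2000 = 311/2000

P(the patient has the disease|the test is positive) = (147/1000) / (311/2000) = 294/311

P(the patient has the disease|the test is positive) = 294/311 ≈ 94.53%


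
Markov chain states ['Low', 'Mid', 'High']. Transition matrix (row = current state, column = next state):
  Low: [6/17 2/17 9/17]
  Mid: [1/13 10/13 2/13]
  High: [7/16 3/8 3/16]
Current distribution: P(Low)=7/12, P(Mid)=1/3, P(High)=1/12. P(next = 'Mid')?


P(next=Mid) = Σᵢ P(now=i)×P(i→Mid)
= 7/12×2/17 + 1/3×10/13 + 1/12×3/8
= 7/102 + 10/39 + 1/32 = 7559/21216

P = 7559/21216 ≈ 0.3563


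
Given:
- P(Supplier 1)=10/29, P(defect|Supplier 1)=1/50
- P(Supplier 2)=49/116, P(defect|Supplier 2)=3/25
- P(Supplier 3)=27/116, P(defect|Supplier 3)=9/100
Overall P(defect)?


P(B) = Σ P(B|Aᵢ)×P(Aᵢ)
  1/50×10/29 = 1/145
  3/25×49/116 = 147/2900
  9/100×27/116 = 243/11600
Sum = 911/11600

P(defect) = 911/11600 ≈ 7.85%


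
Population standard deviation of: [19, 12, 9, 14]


Mean = 54/4 = 27/2
  (19-27/2)²=121/4
  (12-27/2)²=9/4
  (9-27/2)²=81/4
  (14-27/2)²=1/4
Σ(x-μ)² = 53
σ² = 53/4

σ = √(53/4) ≈ 3.6401


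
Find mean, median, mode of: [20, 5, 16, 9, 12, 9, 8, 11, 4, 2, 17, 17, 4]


Sorted: [2, 4, 4, 5, 8, 9, 9, 11, 12, 16, 17, 17, 20]
Mean = 134/13
Median = 9
Freq: {20: 1, 5: 1, 16: 1, 9: 2, 12: 1, 8: 1, 11: 1, 4: 2, 2: 1, 17: 2}
Mode: [4, 9, 17]

Mean=134/13, Median=9, Mode=[4, 9, 17]


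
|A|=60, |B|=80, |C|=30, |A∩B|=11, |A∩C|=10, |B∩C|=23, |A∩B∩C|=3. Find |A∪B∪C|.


|A∪B∪C| = 60+80+30-11-10-23+3 = 129

|A∪B∪C| = 129


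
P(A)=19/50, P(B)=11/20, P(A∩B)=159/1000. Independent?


P(A)×P(B) = 209/1000
P(A∩B) = 159/1000
Not equal → NOT independent

No, not independent


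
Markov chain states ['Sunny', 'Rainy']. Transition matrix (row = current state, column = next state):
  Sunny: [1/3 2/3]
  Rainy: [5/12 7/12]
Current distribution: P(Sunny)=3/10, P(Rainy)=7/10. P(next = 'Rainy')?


P(next=Rainy) = Σᵢ P(now=i)×P(i→Rainy)
= 3/10×2/3 + 7/10×7/12
= 1/5 + 49/120 = 73/120

P = 73/120 ≈ 0.6083


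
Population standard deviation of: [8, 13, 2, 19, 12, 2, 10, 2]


Mean = 68/8 = 17/2
  (8-17/2)²=1/4
  (13-17/2)²=81/4
  (2-17/2)²=169/4
  (19-17/2)²=441/4
  (12-17/2)²=49/4
  (2-17/2)²=169/4
  (10-17/2)²=9/4
  (2-17/2)²=169/4
Σ(x-μ)² = 272
σ² = 272/8 = 34

σ = √(34) ≈ 5.8310


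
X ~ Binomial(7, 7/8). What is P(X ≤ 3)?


P(X ≤ 3) = Σ P(X=i) for i=0..3
P(X=0) = 1/2097152
P(X=1) = 49/2097152
P(X=2) = 1029/2097152
P(X=3) = 12005/2097152
Sum = 3271/524288

P(X ≤ 3) = 3271/524288 ≈ 0.62%


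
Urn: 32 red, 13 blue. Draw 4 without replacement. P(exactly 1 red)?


Hypergeometric: C(32,1)×C(13,3)/C(45,4)
= 32×286/148995 = 832/13545

P(X=1) = 832/13545 ≈ 6.14%


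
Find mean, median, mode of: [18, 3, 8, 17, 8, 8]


Sorted: [3, 8, 8, 8, 17, 18]
Mean = 62/6 = 31/3
Median = 8
Freq: {18: 1, 3: 1, 8: 3, 17: 1}
Mode: [8]

Mean=31/3, Median=8, Mode=8


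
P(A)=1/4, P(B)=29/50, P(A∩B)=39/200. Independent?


P(A)×P(B) = 29/200
P(A∩B) = 39/200
Not equal → NOT independent

No, not independent


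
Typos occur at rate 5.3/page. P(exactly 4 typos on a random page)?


Poisson(λ=5.3): P(X=4) = e^(-λ)×λ^k/k!
= e^(-5.3) × 5.3^4 / 4!
≈ 0.004991593907 × 789.0481 / 24 ≈ 0.164109

P(X=4) ≈ 0.164109 ≈ 16.41%


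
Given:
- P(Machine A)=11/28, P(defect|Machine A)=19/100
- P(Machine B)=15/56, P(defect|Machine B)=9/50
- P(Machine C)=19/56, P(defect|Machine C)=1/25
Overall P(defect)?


P(B) = Σ P(B|Aᵢ)×P(Aᵢ)
  19/100×11/28 = 209/2800
  9/50×15/56 = 27/560
  1/25×19/56 = 19/1400
Sum = 191/1400

P(defect) = 191/1400 ≈ 13.64%


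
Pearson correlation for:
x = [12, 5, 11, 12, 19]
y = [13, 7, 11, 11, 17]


n=5, Σx=59, Σy=59, Σxy=767, Σx²=795, Σy²=749
r = (5×767 - 59×59)/√((5×795 - 59²)(5×749 - 59²))
= 354/√(494×264) = 354/√130416 ≈ 354/361.1316 ≈ 0.9803

r ≈ 0.9803


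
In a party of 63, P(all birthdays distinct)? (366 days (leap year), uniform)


P(all different) = Π(366-i)/366 for i=0..62
= (366/366)×(365/366)×...×(304/366)
= 0.003452

P ≈ 0.0035 ≈ 0.35%


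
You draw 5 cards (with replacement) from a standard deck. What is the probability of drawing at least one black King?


P(not a black King) = 50/52 = 25/26
P(none in 5 draws) = (25/26)^5 = 9765625/11881376
P(≥1 black King) = 1 - 9765625/11881376 = 2115751/11881376

P = 2115751/11881376 ≈ 17.81%


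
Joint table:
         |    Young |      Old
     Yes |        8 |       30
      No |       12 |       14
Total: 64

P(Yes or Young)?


P(Yes∨Young) = P(Yes) + P(Young) - P(Yes∧Young)
= (38 + 20 - 8)/64 = 50/64 = 25/32

P = 25/32 ≈ 78.12%


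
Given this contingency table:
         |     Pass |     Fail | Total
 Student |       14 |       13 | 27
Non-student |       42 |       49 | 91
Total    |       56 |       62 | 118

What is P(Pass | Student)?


P(Pass | Student) = 14/(14+13) = 14/27

P(Pass|Student) = 14/27 ≈ 51.85%


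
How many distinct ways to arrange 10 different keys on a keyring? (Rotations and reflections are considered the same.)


Free circular arrangements: rotations and reflections both identified.
(n-1)!/2 = 9!/2 = 362880/2 = 181440

181440


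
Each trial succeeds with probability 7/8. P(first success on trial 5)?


Geometric: P(X=5) = (1-p)^(k-1)×p = (1/8)^4×7/8 = 7/32768

P(X=5) = 7/32768 ≈ 0.02%


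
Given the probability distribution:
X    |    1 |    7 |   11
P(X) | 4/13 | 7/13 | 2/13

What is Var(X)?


E[X] = 75/13
E[X²] = 589/13
Var(X) = E[X²] - (E[X])² = 589/13 - 5625/169 = 2032/169

Var(X) = 2032/169 ≈ 12.0237


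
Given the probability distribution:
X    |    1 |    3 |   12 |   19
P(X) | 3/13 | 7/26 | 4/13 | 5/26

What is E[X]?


E[X] = Σ x·P(X=x)
= (1)×(3/13) + (3)×(7/26) + (12)×(4/13) + (19)×(5/26)
= 109/13

E[X] = 109/13


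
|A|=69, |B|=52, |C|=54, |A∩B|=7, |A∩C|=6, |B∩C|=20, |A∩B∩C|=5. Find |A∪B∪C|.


|A∪B∪C| = 69+52+54-7-6-20+5 = 147

|A∪B∪C| = 147


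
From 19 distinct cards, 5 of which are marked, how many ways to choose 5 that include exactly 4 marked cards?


Choose 4 of the 5 marked cards and 1 of the other 14 cards:
C(5,4)×C(14,1) = 5×14 = 70

70


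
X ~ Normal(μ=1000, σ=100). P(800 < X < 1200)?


z₁=(800-1000)/100=-2.0, z₂=(1200-1000)/100=2.0
P = Φ(2.0) - Φ(-2.0) = 0.977250 - 0.022750 = 0.954500 ≈ 0.9545

P(800 < X < 1200) ≈ 0.9545


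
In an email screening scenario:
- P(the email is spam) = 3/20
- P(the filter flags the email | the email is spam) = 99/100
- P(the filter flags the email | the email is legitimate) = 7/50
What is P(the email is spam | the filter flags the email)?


Using Bayes' theorem:
P(A|B) = P(B|A)·P(A) / P(B)

P(the filter flags the email) = 99/100 × 3/20 + 7/50 × 17/20
= 297/2000 + 119/1000 = 107/400

P(the email is spam|the filter flags the email) = (297/2000) / (107/400) = 297/535

P(the email is spam|the filter flags the email) = 297/535 ≈ 55.51%


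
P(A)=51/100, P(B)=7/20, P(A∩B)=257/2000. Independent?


P(A)×P(B) = 357/2000
P(A∩B) = 257/2000
Not equal → NOT independent

No, not independent


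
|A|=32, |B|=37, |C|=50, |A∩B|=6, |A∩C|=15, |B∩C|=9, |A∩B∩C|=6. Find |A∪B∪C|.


|A∪B∪C| = 32+37+50-6-15-9+6 = 95

|A∪B∪C| = 95


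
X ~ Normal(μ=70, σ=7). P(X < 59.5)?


z = (59.5-70)/7 = -1.5
P(Z < -1.5) = 0.0668

P(X < 59.5) ≈ 0.0668


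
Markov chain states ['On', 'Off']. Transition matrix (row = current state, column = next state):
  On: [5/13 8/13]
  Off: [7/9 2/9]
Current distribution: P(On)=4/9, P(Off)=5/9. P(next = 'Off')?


P(next=Off) = Σᵢ P(now=i)×P(i→Off)
= 4/9×8/13 + 5/9×2/9
= 32/117 + 10/81 = 418/1053

P = 418/1053 ≈ 0.3970


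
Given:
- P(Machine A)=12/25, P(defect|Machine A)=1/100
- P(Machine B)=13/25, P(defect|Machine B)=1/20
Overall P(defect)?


P(B) = Σ P(B|Aᵢ)×P(Aᵢ)
  1/100×12/25 = 3/625
  1/20×13/25 = 13/500
Sum = 77/2500

P(defect) = 77/2500 ≈ 3.08%


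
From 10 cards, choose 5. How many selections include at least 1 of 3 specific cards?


Complement: C(10,5) - C(7,5) = 252 - 21 = 231

231


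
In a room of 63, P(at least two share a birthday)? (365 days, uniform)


P(all different) = Π(365-i)/365 for i=0..62
= 0.003396
P(match) = 1 - 0.003396 = 0.996604

P ≈ 0.9966 ≈ 99.66%


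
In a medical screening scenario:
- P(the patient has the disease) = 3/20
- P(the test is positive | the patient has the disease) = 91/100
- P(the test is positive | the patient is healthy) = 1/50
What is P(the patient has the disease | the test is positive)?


Using Bayes' theorem:
P(A|B) = P(B|A)·P(A) / P(B)

P(the test is positive) = 91/100 × 3/20 + 1/50 × 17/20
= 273/2000 + 17/1000 = 307/2000

P(the patient has the disease|the test is positive) = (273/2000) / (307/2000) = 273/307

P(the patient has the disease|the test is positive) = 273/307 ≈ 88.93%


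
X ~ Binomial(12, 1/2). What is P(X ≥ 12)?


P(X ≥ 12) = Σ P(X=i) for i=12..12
P(X=12) = 1/4096
Sum = 1/4096

P(X ≥ 12) = 1/4096 ≈ 0.02%


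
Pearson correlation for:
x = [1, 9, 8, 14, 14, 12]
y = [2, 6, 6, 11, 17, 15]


n=6, Σx=58, Σy=57, Σxy=676, Σx²=682, Σy²=711
r = (6×676 - 58×57)/√((6×682 - 58²)(6×711 - 57²))
= 750/√(728×1017) = 750/√740376 ≈ 750/860.4510 ≈ 0.8716

r ≈ 0.8716


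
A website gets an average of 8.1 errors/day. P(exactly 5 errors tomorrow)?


Poisson(λ=8.1): P(X=5) = e^(-λ)×λ^k/k!
= e^(-8.1) × 8.1^5 / 5!
≈ 0.0003035391381 × 34867.84401 / 120 ≈ 0.088198

P(X=5) ≈ 0.088198 ≈ 8.82%


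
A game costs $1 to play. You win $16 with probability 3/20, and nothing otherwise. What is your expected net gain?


E[gain] = (16-1)×3/20 + (-1)×17/20
= 9/4 - 17/20 = 7/5

Expected net gain = $7/5 ≈ $1.40


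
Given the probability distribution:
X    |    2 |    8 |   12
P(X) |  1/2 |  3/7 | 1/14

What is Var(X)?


E[X] = 37/7
E[X²] = 278/7
Var(X) = E[X²] - (E[X])² = 278/7 - 1369/49 = 577/49

Var(X) = 577/49 ≈ 11.7755


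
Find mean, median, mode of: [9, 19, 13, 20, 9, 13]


Sorted: [9, 9, 13, 13, 19, 20]
Mean = 83/6
Median = 13
Freq: {9: 2, 19: 1, 13: 2, 20: 1}
Mode: [9, 13]

Mean=83/6, Median=13, Mode=[9, 13]


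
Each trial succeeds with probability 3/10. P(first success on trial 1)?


Geometric: P(X=1) = (1-p)^(k-1)×p = (7/10)^0×3/10 = 3/10

P(X=1) = 3/10 ≈ 30.00%


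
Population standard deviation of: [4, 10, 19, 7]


Mean = 40/4 = 10
  (4-10)²=36
  (10-10)²=0
  (19-10)²=81
  (7-10)²=9
Σ(x-μ)² = 126
σ² = 126/4 = 63/2

σ = √(63/2) ≈ 5.6125


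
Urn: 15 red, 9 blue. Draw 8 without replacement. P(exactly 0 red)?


Hypergeometric: C(15,0)×C(9,8)/C(24,8)
= 1×9/735471 = 1/81719

P(X=0) = 1/81719 ≈ 0.00%


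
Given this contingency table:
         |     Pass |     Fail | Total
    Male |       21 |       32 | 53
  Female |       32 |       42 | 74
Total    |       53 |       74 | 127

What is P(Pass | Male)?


P(Pass | Male) = 21/(21+32) = 21/53

P(Pass|Male) = 21/53 ≈ 39.62%


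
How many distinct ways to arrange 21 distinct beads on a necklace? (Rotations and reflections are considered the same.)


Free circular arrangements: rotations and reflections both identified.
(n-1)!/2 = 20!/2 = 2432902008176640000/2 = 1216451004088320000

1216451004088320000


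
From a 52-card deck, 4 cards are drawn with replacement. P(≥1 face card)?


P(not a face card) = 40/52 = 10/13
P(none in 4 draws) = (10/13)^4 = 10000/28561
P(≥1 face card) = 1 - 10000/28561 = 18561/28561

P = 18561/28561 ≈ 64.99%


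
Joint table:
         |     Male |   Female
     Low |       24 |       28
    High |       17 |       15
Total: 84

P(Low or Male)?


P(Low∨Male) = P(Low) + P(Male) - P(Low∧Male)
= (52 + 41 - 24)/84 = 69/84 = 23/28

P = 23/28 ≈ 82.14%


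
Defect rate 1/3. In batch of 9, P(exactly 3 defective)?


Binomial: P(X=3) = C(9,3)×p^3×(1-p)^6
= 84 × 1/27 × 64/729 = 1792/6561

P(X=3) = 1792/6561 ≈ 27.31%


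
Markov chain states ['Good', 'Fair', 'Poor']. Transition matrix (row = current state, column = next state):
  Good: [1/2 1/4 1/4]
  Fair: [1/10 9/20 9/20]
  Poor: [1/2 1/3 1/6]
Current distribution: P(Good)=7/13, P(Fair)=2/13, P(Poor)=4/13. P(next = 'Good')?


P(next=Good) = Σᵢ P(now=i)×P(i→Good)
= 7/13×1/2 + 2/13×1/10 + 4/13×1/2
= 7/26 + 1/65 + 2/13 = 57/130

P = 57/130 ≈ 0.4385


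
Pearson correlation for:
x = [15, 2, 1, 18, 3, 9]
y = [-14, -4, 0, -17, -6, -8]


n=6, Σx=48, Σy=-49, Σxy=-614, Σx²=644, Σy²=601
r = (6×(-614) - 48×(-49))/√((6×644 - 48²)(6×601 - (-49)²))
= -1332/√(1560×1205) = -1332/√1879800 ≈ -1332/1371.0580 ≈ -0.9715

r ≈ -0.9715


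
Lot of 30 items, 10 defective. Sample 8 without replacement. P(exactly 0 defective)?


Hypergeometric: C(10,0)×C(20,8)/C(30,8)
= 1×125970/5852925 = 646/30015

P(X=0) = 646/30015 ≈ 2.15%


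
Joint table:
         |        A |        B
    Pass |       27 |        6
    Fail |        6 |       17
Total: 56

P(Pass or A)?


P(Pass∨A) = P(Pass) + P(A) - P(Pass∧A)
= (33 + 33 - 27)/56 = 39/56

P = 39/56 ≈ 69.64%


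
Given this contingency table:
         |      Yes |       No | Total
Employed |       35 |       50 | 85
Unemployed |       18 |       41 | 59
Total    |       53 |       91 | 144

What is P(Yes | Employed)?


P(Yes | Employed) = 35/(35+50) = 35/85 = 7/17

P(Yes|Employed) = 7/17 ≈ 41.18%


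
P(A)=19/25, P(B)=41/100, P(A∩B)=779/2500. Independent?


P(A)×P(B) = 779/2500
P(A∩B) = 779/2500
Equal ✓ → Independent

Yes, independent


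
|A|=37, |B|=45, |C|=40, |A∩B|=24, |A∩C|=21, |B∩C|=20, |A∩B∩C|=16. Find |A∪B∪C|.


|A∪B∪C| = 37+45+40-24-21-20+16 = 73

|A∪B∪C| = 73


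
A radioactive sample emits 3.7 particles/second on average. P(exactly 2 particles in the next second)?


Poisson(λ=3.7): P(X=2) = e^(-λ)×λ^k/k!
= e^(-3.7) × 3.7^2 / 2!
≈ 0.02472352647 × 13.69 / 2 ≈ 0.169233

P(X=2) ≈ 0.169233 ≈ 16.92%


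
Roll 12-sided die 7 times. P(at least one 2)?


P(no 2)^7 = (11/12)^7 = 19487171/35831808
P(≥1) = 1 - 19487171/35831808 = 16344637/35831808

P = 16344637/35831808 ≈ 45.61%


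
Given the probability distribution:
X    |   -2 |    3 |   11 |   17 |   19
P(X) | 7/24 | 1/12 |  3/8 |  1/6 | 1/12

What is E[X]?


E[X] = Σ x·P(X=x)
= (-2)×(7/24) + (3)×(1/12) + (11)×(3/8) + (17)×(1/6) + (19)×(1/12)
= 197/24

E[X] = 197/24


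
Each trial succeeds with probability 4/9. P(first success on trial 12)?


Geometric: P(X=12) = (1-p)^(k-1)×p = (5/9)^11×4/9 = 195312500/282429536481

P(X=12) = 195312500/282429536481 ≈ 0.07%


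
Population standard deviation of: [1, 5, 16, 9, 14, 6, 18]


Mean = 69/7
  (1-69/7)²=3844/49
  (5-69/7)²=1156/49
  (16-69/7)²=1849/49
  (9-69/7)²=36/49
  (14-69/7)²=841/49
  (6-69/7)²=729/49
  (18-69/7)²=3249/49
Σ(x-μ)² = 1672/7
σ² = (1672/7)/7 = 1672/49

σ = √(1672/49) ≈ 5.8414


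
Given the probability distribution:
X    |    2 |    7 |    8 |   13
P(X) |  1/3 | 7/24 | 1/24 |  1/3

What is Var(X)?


E[X] = 59/8
E[X²] = 597/8
Var(X) = E[X²] - (E[X])² = 597/8 - 3481/64 = 1295/64

Var(X) = 1295/64 ≈ 20.2344


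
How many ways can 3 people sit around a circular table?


Circular arrangements of 3 distinct objects: fix one position to break rotational symmetry.
(n-1)! = 2! = 2

2


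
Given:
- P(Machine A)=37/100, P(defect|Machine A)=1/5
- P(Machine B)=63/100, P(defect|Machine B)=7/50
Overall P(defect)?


P(B) = Σ P(B|Aᵢ)×P(Aᵢ)
  1/5×37/100 = 37/500
  7/50×63/100 = 441/5000
Sum = 811/5000

P(defect) = 811/5000 ≈ 16.22%


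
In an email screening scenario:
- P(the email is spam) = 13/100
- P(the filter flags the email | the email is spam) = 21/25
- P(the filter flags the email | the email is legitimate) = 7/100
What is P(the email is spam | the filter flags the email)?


Using Bayes' theorem:
P(A|B) = P(B|A)·P(A) / P(B)

P(the filter flags the email) = 21/25 × 13/100 + 7/100 × 87/100
= 273/2500 + 609/10000 = 1701/10000

P(the email is spam|the filter flags the email) = (273/2500) / (1701/10000) = 52/81

P(the email is spam|the filter flags the email) = 52/81 ≈ 64.20%


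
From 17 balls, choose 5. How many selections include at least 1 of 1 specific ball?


Complement: C(17,5) - C(16,5) = 6188 - 4368 = 1820

1820


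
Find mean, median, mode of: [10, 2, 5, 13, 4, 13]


Sorted: [2, 4, 5, 10, 13, 13]
Mean = 47/6
Median = 15/2
Freq: {10: 1, 2: 1, 5: 1, 13: 2, 4: 1}
Mode: [13]

Mean=47/6, Median=15/2, Mode=13


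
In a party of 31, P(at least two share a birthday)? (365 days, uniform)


P(all different) = Π(365-i)/365 for i=0..30
= 0.269545
P(match) = 1 - 0.269545 = 0.730455

P ≈ 0.7305 ≈ 73.05%


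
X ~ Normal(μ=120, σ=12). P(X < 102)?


z = (102-120)/12 = -1.5
P(Z < -1.5) = 0.0668

P(X < 102) ≈ 0.0668


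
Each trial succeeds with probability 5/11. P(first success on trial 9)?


Geometric: P(X=9) = (1-p)^(k-1)×p = (6/11)^8×5/11 = 8398080/2357947691

P(X=9) = 8398080/2357947691 ≈ 0.36%


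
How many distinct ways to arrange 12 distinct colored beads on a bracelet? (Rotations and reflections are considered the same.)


Free circular arrangements: rotations and reflections both identified.
(n-1)!/2 = 11!/2 = 39916800/2 = 19958400

19958400


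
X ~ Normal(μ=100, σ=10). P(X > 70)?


z = (70-100)/10 = -3.0
P(X > 70) = 1 - P(Z ≤ -3.0) = 1 - 0.0013 = 0.9987

P(X > 70) ≈ 0.9987


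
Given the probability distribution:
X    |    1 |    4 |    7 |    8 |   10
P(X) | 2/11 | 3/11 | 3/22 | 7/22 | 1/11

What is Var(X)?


E[X] = 125/22
E[X²] = 895/22
Var(X) = E[X²] - (E[X])² = 895/22 - 15625/484 = 4065/484

Var(X) = 4065/484 ≈ 8.3988


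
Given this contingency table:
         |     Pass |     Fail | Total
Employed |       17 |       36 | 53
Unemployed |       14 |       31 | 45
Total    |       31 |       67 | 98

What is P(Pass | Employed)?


P(Pass | Employed) = 17/(17+36) = 17/53

P(Pass|Employed) = 17/53 ≈ 32.08%


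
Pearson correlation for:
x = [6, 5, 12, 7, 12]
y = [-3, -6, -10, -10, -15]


n=5, Σx=42, Σy=-44, Σxy=-418, Σx²=398, Σy²=470
r = (5×(-418) - 42×(-44))/√((5×398 - 42²)(5×470 - (-44)²))
= -242/√(226×414) = -242/√93564 ≈ -242/305.8823 ≈ -0.7912

r ≈ -0.7912


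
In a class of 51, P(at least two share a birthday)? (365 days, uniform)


P(all different) = Π(365-i)/365 for i=0..50
= 0.025568
P(match) = 1 - 0.025568 = 0.974432

P ≈ 0.9744 ≈ 97.44%


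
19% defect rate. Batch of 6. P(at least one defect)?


P(all good) = (81/100)^6 = 282429536481/1000000000000
P(≥1 defect) = 717570463519/1000000000000

P = 717570463519/1000000000000 ≈ 71.76%


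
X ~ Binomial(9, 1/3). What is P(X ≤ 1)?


P(X ≤ 1) = Σ P(X=i) for i=0..1
P(X=0) = 512/19683
P(X=1) = 256/2187
Sum = 2816/19683

P(X ≤ 1) = 2816/19683 ≈ 14.31%


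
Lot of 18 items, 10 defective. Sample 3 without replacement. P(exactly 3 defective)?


Hypergeometric: C(10,3)×C(8,0)/C(18,3)
= 120×1/816 = 5/34

P(X=3) = 5/34 ≈ 14.71%


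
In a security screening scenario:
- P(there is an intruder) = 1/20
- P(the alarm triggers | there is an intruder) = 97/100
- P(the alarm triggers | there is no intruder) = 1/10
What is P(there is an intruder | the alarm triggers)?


Using Bayes' theorem:
P(A|B) = P(B|A)·P(A) / P(B)

P(the alarm triggers) = 97/100 × 1/20 + 1/10 × 19/20
= 97/2000 + 19/200 = 287/2000

P(there is an intruder|the alarm triggers) = (97/2000) / (287/2000) = 97/287

P(there is an intruder|the alarm triggers) = 97/287 ≈ 33.80%


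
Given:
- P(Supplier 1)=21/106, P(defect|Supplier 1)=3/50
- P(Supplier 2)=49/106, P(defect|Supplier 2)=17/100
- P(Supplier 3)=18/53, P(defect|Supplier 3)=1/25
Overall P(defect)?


P(B) = Σ P(B|Aᵢ)×P(Aᵢ)
  3/50×21/106 = 63/5300
  17/100×49/106 = 833/10600
  1/25×18/53 = 18/1325
Sum = 1103/10600

P(defect) = 1103/10600 ≈ 10.41%


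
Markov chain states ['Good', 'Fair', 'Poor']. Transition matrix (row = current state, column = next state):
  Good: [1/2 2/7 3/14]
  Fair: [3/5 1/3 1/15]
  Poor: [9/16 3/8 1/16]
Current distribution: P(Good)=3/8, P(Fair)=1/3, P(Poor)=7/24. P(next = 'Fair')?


P(next=Fair) = Σᵢ P(now=i)×P(i→Fair)
= 3/8×2/7 + 1/3×1/3 + 7/24×3/8
= 3/28 + 1/9 + 7/64 = 1321/4032

P = 1321/4032 ≈ 0.3276


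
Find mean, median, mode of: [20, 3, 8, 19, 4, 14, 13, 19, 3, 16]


Sorted: [3, 3, 4, 8, 13, 14, 16, 19, 19, 20]
Mean = 119/10
Median = 27/2
Freq: {20: 1, 3: 2, 8: 1, 19: 2, 4: 1, 14: 1, 13: 1, 16: 1}
Mode: [3, 19]

Mean=119/10, Median=27/2, Mode=[3, 19]


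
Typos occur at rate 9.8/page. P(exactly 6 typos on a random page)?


Poisson(λ=9.8): P(X=6) = e^(-λ)×λ^k/k!
= e^(-9.8) × 9.8^6 / 6!
≈ 5.545159943e-05 × 885842.380864 / 720 ≈ 0.068224

P(X=6) ≈ 0.068224 ≈ 6.82%


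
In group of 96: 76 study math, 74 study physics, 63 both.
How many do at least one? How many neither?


|A∪B| = 76+74-63 = 87
Neither = 96-87 = 9

At least one: 87; Neither: 9


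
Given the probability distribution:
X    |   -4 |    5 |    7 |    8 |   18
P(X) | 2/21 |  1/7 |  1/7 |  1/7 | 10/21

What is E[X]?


E[X] = Σ x·P(X=x)
= (-4)×(2/21) + (5)×(1/7) + (7)×(1/7) + (8)×(1/7) + (18)×(10/21)
= 232/21

E[X] = 232/21


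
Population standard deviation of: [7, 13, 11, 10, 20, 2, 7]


Mean = 70/7 = 10
  (7-10)²=9
  (13-10)²=9
  (11-10)²=1
  (10-10)²=0
  (20-10)²=100
  (2-10)²=64
  (7-10)²=9
Σ(x-μ)² = 192
σ² = 192/7

σ = √(192/7) ≈ 5.2372


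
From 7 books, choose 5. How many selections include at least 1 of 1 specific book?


Complement: C(7,5) - C(6,5) = 21 - 6 = 15

15


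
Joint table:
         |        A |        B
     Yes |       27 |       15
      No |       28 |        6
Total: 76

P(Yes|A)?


P(Yes|A) = 27/(27+28) = 27/55

P = 27/55 ≈ 49.09%


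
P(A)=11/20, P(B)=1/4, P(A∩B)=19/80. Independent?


P(A)×P(B) = 11/80
P(A∩B) = 19/80
Not equal → NOT independent

No, not independent


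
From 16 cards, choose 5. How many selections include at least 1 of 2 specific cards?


Complement: C(16,5) - C(14,5) = 4368 - 2002 = 2366

2366


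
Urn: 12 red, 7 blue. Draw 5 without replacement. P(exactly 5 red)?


Hypergeometric: C(12,5)×C(7,0)/C(19,5)
= 792×1/11628 = 22/323

P(X=5) = 22/323 ≈ 6.81%


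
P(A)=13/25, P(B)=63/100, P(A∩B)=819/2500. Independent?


P(A)×P(B) = 819/2500
P(A∩B) = 819/2500
Equal ✓ → Independent

Yes, independent


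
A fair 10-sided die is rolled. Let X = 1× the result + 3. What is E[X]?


E[die] = (1+10)/2 = 11/2
E[X] = 1×11/2 + 3 = 17/2

E[X] = 17/2


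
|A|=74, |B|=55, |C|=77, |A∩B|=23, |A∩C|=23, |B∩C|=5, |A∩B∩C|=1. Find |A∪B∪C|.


|A∪B∪C| = 74+55+77-23-23-5+1 = 156

|A∪B∪C| = 156


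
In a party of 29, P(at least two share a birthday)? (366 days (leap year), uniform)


P(all different) = Π(366-i)/366 for i=0..28
= 0.320056
P(match) = 1 - 0.320056 = 0.679944

P ≈ 0.6799 ≈ 67.99%


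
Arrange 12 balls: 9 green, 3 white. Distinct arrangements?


12!/(9!×3!) = 220

220


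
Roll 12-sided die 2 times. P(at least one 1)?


P(no 1)^2 = (11/12)^2 = 121/144
P(≥1) = 1 - 121/144 = 23/144

P = 23/144 ≈ 15.97%


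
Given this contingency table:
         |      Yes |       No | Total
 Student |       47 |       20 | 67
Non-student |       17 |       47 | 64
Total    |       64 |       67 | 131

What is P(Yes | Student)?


P(Yes | Student) = 47/(47+20) = 47/67

P(Yes|Student) = 47/67 ≈ 70.15%


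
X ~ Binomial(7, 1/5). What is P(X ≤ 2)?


P(X ≤ 2) = Σ P(X=i) for i=0..2
P(X=0) = 16384/78125
P(X=1) = 28672/78125
P(X=2) = 21504/78125
Sum = 13312/15625

P(X ≤ 2) = 13312/15625 ≈ 85.20%


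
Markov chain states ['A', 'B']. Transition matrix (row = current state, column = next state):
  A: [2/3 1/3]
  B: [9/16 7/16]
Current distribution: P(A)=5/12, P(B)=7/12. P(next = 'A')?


P(next=A) = Σᵢ P(now=i)×P(i→A)
= 5/12×2/3 + 7/12×9/16
= 5/18 + 21/64 = 349/576

P = 349/576 ≈ 0.6059


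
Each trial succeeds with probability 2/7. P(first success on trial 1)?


Geometric: P(X=1) = (1-p)^(k-1)×p = (5/7)^0×2/7 = 2/7

P(X=1) = 2/7 ≈ 28.57%


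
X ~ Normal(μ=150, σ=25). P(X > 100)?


z = (100-150)/25 = -2.0
P(X > 100) = 1 - P(Z ≤ -2.0) = 1 - 0.0228 = 0.9772

P(X > 100) ≈ 0.9772


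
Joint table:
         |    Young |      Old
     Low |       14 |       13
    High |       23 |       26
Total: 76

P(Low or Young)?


P(Low∨Young) = P(Low) + P(Young) - P(Low∧Young)
= (27 + 37 - 14)/76 = 50/76 = 25/38

P = 25/38 ≈ 65.79%


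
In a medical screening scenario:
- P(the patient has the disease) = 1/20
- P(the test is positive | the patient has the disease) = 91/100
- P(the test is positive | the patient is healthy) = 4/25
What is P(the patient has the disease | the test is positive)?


Using Bayes' theorem:
P(A|B) = P(B|A)·P(A) / P(B)

P(the test is positive) = 91/100 × 1/20 + 4/25 × 19/20
= 91/2000 + 19/125 = 79/400

P(the patient has the disease|the test is positive) = (91/2000) / (79/400) = 91/395

P(the patient has the disease|the test is positive) = 91/395 ≈ 23.04%


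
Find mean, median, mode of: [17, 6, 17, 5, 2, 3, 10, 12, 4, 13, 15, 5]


Sorted: [2, 3, 4, 5, 5, 6, 10, 12, 13, 15, 17, 17]
Mean = 109/12
Median = 8
Freq: {17: 2, 6: 1, 5: 2, 2: 1, 3: 1, 10: 1, 12: 1, 4: 1, 13: 1, 15: 1}
Mode: [5, 17]

Mean=109/12, Median=8, Mode=[5, 17]


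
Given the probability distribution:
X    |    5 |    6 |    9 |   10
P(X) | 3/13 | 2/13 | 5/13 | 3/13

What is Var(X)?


E[X] = 102/13
E[X²] = 852/13
Var(X) = E[X²] - (E[X])² = 852/13 - 10404/169 = 672/169

Var(X) = 672/169 ≈ 3.9763


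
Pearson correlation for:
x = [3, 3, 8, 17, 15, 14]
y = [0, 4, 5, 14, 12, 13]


n=6, Σx=60, Σy=48, Σxy=652, Σx²=792, Σy²=550
r = (6×652 - 60×48)/√((6×792 - 60²)(6×550 - 48²))
= 1032/√(1152×996) = 1032/√1147392 ≈ 1032/1071.1639 ≈ 0.9634

r ≈ 0.9634


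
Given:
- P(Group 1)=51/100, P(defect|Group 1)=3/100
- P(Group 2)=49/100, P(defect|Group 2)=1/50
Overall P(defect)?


P(B) = Σ P(B|Aᵢ)×P(Aᵢ)
  3/100×51/100 = 153/10000
  1/50×49/100 = 49/5000
Sum = 251/10000

P(defect) = 251/10000 ≈ 2.51%


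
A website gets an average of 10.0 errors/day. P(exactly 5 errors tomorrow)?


Poisson(λ=10.0): P(X=5) = e^(-λ)×λ^k/k!
= e^(-10.0) × 10.0^5 / 5!
≈ 4.539992976e-05 × 100000 / 120 ≈ 0.037833

P(X=5) ≈ 0.037833 ≈ 3.78%


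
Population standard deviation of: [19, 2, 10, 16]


Mean = 47/4
  (19-47/4)²=841/16
  (2-47/4)²=1521/16
  (10-47/4)²=49/16
  (16-47/4)²=289/16
Σ(x-μ)² = 675/4
σ² = (675/4)/4 = 675/16

σ = √(675/16) ≈ 6.4952


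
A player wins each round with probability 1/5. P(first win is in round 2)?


Geometric: P(X=2) = (1-p)^(k-1)×p = (4/5)^1×1/5 = 4/25

P(X=2) = 4/25 ≈ 16.00%


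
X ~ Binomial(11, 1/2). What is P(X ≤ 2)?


P(X ≤ 2) = Σ P(X=i) for i=0..2
P(X=0) = 1/2048
P(X=1) = 11/2048
P(X=2) = 55/2048
Sum = 67/2048

P(X ≤ 2) = 67/2048 ≈ 3.27%


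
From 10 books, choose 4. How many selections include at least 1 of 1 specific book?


Complement: C(10,4) - C(9,4) = 210 - 126 = 84

84


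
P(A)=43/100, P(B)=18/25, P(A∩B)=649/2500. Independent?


P(A)×P(B) = 387/1250
P(A∩B) = 649/2500
Not equal → NOT independent

No, not independent


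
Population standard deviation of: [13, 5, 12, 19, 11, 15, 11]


Mean = 86/7
  (13-86/7)²=25/49
  (5-86/7)²=2601/49
  (12-86/7)²=4/49
  (19-86/7)²=2209/49
  (11-86/7)²=81/49
  (15-86/7)²=361/49
  (11-86/7)²=81/49
Σ(x-μ)² = 766/7
σ² = (766/7)/7 = 766/49

σ = √(766/49) ≈ 3.9538


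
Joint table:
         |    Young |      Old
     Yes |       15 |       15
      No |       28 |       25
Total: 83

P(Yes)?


P(Yes) = (15+15)/83 = 30/83

P(Yes) = 30/83 ≈ 36.14%


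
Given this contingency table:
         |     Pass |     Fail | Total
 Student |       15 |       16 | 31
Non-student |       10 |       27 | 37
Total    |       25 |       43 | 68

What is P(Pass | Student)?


P(Pass | Student) = 15/(15+16) = 15/31

P(Pass|Student) = 15/31 ≈ 48.39%


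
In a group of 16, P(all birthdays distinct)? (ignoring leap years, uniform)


P(all different) = Π(365-i)/365 for i=0..15
= (365/365)×(364/365)×...×(350/365)
= 0.716396

P ≈ 0.7164 ≈ 71.64%


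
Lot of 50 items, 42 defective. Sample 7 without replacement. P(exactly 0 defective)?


Hypergeometric: C(42,0)×C(8,7)/C(50,7)
= 1×8/99884400 = 1/12485550

P(X=0) = 1/12485550 ≈ 0.00%


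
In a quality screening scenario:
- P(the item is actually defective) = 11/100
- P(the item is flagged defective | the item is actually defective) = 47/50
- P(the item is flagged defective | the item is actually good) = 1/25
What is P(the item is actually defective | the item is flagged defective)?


Using Bayes' theorem:
P(A|B) = P(B|A)·P(A) / P(B)

P(the item is flagged defective) = 47/50 × 11/100 + 1/25 × 89/100
= 517/5000 + 89/2500 = 139/1000

P(the item is actually defective|the item is flagged defective) = (517/5000) / (139/1000) = 517/695

P(the item is actually defective|the item is flagged defective) = 517/695 ≈ 74.39%


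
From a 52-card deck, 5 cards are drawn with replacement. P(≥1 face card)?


P(not a face card) = 40/52 = 10/13
P(none in 5 draws) = (10/13)^5 = 100000/371293
P(≥1 face card) = 1 - 100000/371293 = 271293/371293

P = 271293/371293 ≈ 73.07%
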